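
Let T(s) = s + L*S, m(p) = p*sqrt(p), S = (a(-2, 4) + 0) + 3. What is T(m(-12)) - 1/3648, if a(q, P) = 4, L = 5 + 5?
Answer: 255359/3648 - 24*I*sqrt(3) ≈ 70.0 - 41.569*I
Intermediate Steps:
L = 10
S = 7 (S = (4 + 0) + 3 = 4 + 3 = 7)
m(p) = p**(3/2)
T(s) = 70 + s (T(s) = s + 10*7 = s + 70 = 70 + s)
T(m(-12)) - 1/3648 = (70 + (-12)**(3/2)) - 1/3648 = (70 - 24*I*sqrt(3)) - 1*1/3648 = (70 - 24*I*sqrt(3)) - 1/3648 = 255359/3648 - 24*I*sqrt(3)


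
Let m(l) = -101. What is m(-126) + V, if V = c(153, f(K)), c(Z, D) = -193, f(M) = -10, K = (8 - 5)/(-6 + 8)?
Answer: -294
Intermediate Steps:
K = 3/2 ≈ 1.5000
V = -193
m(-126) + V = -101 - 193 = -294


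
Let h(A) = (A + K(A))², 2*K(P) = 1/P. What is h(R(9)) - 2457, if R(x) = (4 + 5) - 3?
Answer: -348479/144 ≈ -2420.0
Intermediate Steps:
R(x) = 6 (R(x) = 9 - 3 = 6)
K(P) = 1/(2*P) (K(P) = (1/P)/2 = 1/(2*P))
h(A) = (A + 1/(2*A))²
h(R(9)) - 2457 = (6 + (½)/6)² - 2457 = (6 + (½)*(⅙))² - 2457 = (6 + 1/12)² - 2457 = (73/12)² - 2457 = 5329/144 - 2457 = -348479/144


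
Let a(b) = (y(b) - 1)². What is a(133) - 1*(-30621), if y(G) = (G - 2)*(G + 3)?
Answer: 317404846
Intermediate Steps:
y(G) = (-2 + G)*(3 + G)
a(b) = (-7 + b + b²)² (a(b) = ((-6 + b + b²) - 1)² = (-7 + b + b²)²)
a(133) - 1*(-30621) = (-7 + 133 + 133²)² - 1*(-30621) = (-7 + 133 + 17689)² + 30621 = 17815² + 30621 = 317374225 + 30621 = 317404846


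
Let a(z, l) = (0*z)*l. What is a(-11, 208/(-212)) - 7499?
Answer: -7499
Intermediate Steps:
a(z, l) = 0 (a(z, l) = 0*l = 0)
a(-11, 208/(-212)) - 7499 = 0 - 7499 = -7499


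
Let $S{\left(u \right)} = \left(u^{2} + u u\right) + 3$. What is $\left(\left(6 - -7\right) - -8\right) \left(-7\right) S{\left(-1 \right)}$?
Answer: $-735$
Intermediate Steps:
$S{\left(u \right)} = 3 + 2 u^{2}$ ($S{\left(u \right)} = \left(u^{2} + u^{2}\right) + 3 = 2 u^{2} + 3 = 3 + 2 u^{2}$)
$\left(\left(6 - -7\right) - -8\right) \left(-7\right) S{\left(-1 \right)} = \left(\left(6 - -7\right) - -8\right) \left(-7\right) \left(3 + 2 \left(-1\right)^{2}\right) = \left(\left(6 + 7\right) + 8\right) \left(-7\right) \left(3 + 2 \cdot 1\right) = \left(13 + 8\right) \left(-7\right) \left(3 + 2\right) = 21 \left(-7\right) 5 = \left(-147\right) 5 = -735$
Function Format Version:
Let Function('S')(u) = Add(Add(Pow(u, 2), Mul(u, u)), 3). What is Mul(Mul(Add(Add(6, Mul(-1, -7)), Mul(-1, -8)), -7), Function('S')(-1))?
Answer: -735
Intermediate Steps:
Function('S')(u) = Add(3, Mul(2, Pow(u, 2))) (Function('S')(u) = Add(Add(Pow(u, 2), Pow(u, 2)), 3) = Add(Mul(2, Pow(u, 2)), 3) = Add(3, Mul(2, Pow(u, 2))))
Mul(Mul(Add(Add(6, Mul(-1, -7)), Mul(-1, -8)), -7), Function('S')(-1)) = Mul(Mul(Add(Add(6, Mul(-1, -7)), Mul(-1, -8)), -7), Add(3, Mul(2, Pow(-1, 2)))) = Mul(Mul(Add(Add(6, 7), 8), -7), Add(3, Mul(2, 1))) = Mul(Mul(Add(13, 8), -7), Add(3, 2)) = Mul(Mul(21, -7), 5) = Mul(-147, 5) = -735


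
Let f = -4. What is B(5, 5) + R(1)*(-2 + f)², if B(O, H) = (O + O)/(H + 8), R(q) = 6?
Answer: 2818/13 ≈ 216.77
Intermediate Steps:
B(O, H) = 2*O/(8 + H) (B(O, H) = (2*O)/(8 + H) = 2*O/(8 + H))
B(5, 5) + R(1)*(-2 + f)² = 2*5/(8 + 5) + 6*(-2 - 4)² = 2*5/13 + 6*(-6)² = 2*5*(1/13) + 6*36 = 10/13 + 216 = 2818/13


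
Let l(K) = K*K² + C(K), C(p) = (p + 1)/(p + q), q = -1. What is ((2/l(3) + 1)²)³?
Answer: 887503681/594823321 ≈ 1.4920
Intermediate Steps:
C(p) = (1 + p)/(-1 + p) (C(p) = (p + 1)/(p - 1) = (1 + p)/(-1 + p))
l(K) = K³ + (1 + K)/(-1 + K) (l(K) = K*K² + (1 + K)/(-1 + K) = K³ + (1 + K)/(-1 + K))
((2/l(3) + 1)²)³ = ((2/(((1 + 3 + 3³*(-1 + 3))/(-1 + 3))) + 1)²)³ = ((2/(((1 + 3 + 27*2)/2)) + 1)²)³ = ((2/(((1 + 3 + 54)/2)) + 1)²)³ = ((2/(((½)*58)) + 1)²)³ = ((2/29 + 1)²)³ = ((31/29)²)³ = (961/841)³ = 887503681/594823321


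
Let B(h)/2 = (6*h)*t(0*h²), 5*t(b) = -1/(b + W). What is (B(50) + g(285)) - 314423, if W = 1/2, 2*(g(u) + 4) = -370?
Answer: -314852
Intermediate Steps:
g(u) = -189 (g(u) = -4 + (½)*(-370) = -4 - 185 = -189)
W = ½ ≈ 0.50000
t(b) = -1/(5*(½ + b)) (t(b) = (-1/(b + ½))/5 = (-1/(½ + b))/5 = -1/(5*(½ + b)))
B(h) = -24*h/5 (B(h) = 2*((6*h)*(-2/(5 + 10*(0*h²)))) = 2*((6*h)*(-2/(5 + 10*0))) = 2*((6*h)*(-2/(5 + 0))) = 2*((6*h)*(-2/5)) = 2*((6*h)*(-2*⅕)) = 2*((6*h)*(-⅖)) = 2*(-12*h/5) = -24*h/5)
(B(50) + g(285)) - 314423 = (-24/5*50 - 189) - 314423 = (-240 - 189) - 314423 = -429 - 314423 = -314852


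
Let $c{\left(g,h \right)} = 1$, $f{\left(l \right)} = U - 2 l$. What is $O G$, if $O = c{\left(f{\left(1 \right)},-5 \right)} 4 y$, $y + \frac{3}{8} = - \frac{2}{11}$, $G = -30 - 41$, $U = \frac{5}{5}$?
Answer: $\frac{3479}{22} \approx 158.14$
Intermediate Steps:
$U = 1$ ($U = 5 \cdot \frac{1}{5} = 1$)
$f{\left(l \right)} = 1 - 2 l$
$G = -71$
$y = - \frac{49}{88}$ ($y = - \frac{3}{8} - \frac{2}{11} = - \frac{49}{88} \approx -0.55682$)
$O = - \frac{49}{22}$ ($O = 1 \cdot 4 \left(- \frac{49}{88}\right) = 4 \left(- \frac{49}{88}\right) = - \frac{49}{22} \approx -2.2273$)
$O G = \left(- \frac{49}{22}\right) \left(-71\right) = \frac{3479}{22}$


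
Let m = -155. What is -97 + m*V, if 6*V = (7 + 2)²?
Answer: -4379/2 ≈ -2189.5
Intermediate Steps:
V = 27/2 (V = (7 + 2)²/6 = (⅙)*9² = (⅙)*81 = 27/2 ≈ 13.500)
-97 + m*V = -97 - 155*27/2 = -97 - 4185/2 = -4379/2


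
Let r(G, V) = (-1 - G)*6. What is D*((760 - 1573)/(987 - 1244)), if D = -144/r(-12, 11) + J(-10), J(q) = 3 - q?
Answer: 96747/2827 ≈ 34.222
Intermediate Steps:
r(G, V) = -6 - 6*G
D = 119/11 (D = -144/(-6 - 6*(-12)) + (3 - 1*(-10)) = -144/(-6 + 72) + (3 + 10) = -144/66 + 13 = -144*1/66 + 13 = -24/11 + 13 = 119/11 ≈ 10.818)
D*((760 - 1573)/(987 - 1244)) = 119*((760 - 1573)/(987 - 1244))/11 = 119*(-813/(-257))/11 = 119*(-813*(-1/257))/11 = (119/11)*(813/257) = 96747/2827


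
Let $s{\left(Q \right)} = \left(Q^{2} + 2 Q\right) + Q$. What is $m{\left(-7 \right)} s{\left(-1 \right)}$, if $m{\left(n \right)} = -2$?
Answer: $4$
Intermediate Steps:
$s{\left(Q \right)} = Q^{2} + 3 Q$
$m{\left(-7 \right)} s{\left(-1 \right)} = - 2 \left(- (3 - 1)\right) = - 2 \left(\left(-1\right) 2\right) = \left(-2\right) \left(-2\right) = 4$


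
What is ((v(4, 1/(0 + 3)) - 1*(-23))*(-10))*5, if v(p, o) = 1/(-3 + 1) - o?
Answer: -3325/3 ≈ -1108.3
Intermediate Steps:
v(p, o) = -½ - o (v(p, o) = 1/(-2) - o = -½ - o)
((v(4, 1/(0 + 3)) - 1*(-23))*(-10))*5 = (((-½ - 1/(0 + 3)) - 1*(-23))*(-10))*5 = (((-½ - 1/3) + 23)*(-10))*5 = (((-½ - 1*⅓) + 23)*(-10))*5 = (((-½ - ⅓) + 23)*(-10))*5 = ((-⅚ + 23)*(-10))*5 = ((133/6)*(-10))*5 = -665/3*5 = -3325/3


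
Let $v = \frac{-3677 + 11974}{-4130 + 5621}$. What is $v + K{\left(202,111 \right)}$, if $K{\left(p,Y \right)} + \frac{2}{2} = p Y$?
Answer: $\frac{33438008}{1491} \approx 22427.0$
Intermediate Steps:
$K{\left(p,Y \right)} = -1 + Y p$ ($K{\left(p,Y \right)} = -1 + p Y = -1 + Y p$)
$v = \frac{8297}{1491} \approx 5.5647$
$v + K{\left(202,111 \right)} = \frac{8297}{1491} + \left(-1 + 111 \cdot 202\right) = \frac{8297}{1491} + \left(-1 + 22422\right) = \frac{8297}{1491} + 22421 = \frac{33438008}{1491}$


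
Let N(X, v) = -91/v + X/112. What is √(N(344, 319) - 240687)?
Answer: I*√4800484191734/4466 ≈ 490.6*I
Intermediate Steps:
N(X, v) = -91/v + X/112 (N(X, v) = -91/v + X*(1/112) = -91/v + X/112)
√(N(344, 319) - 240687) = √((-91/319 + (1/112)*344) - 240687) = √((-91*1/319 + 43/14) - 240687) = √((-91/319 + 43/14) - 240687) = √(12443/4466 - 240687) = √(-1074895699/4466) = I*√4800484191734/4466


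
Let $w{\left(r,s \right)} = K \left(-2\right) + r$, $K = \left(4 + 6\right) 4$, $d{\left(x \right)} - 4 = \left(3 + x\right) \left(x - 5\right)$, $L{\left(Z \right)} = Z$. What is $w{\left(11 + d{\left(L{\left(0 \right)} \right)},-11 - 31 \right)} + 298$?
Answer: $218$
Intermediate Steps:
$d{\left(x \right)} = 4 + \left(-5 + x\right) \left(3 + x\right)$ ($d{\left(x \right)} = 4 + \left(3 + x\right) \left(x - 5\right) = 4 + \left(3 + x\right) \left(-5 + x\right) = 4 + \left(-5 + x\right) \left(3 + x\right)$)
$K = 40$ ($K = 10 \cdot 4 = 40$)
$w{\left(r,s \right)} = -80 + r$ ($w{\left(r,s \right)} = 40 \left(-2\right) + r = -80 + r$)
$w{\left(11 + d{\left(L{\left(0 \right)} \right)},-11 - 31 \right)} + 298 = \left(-80 + \left(11 - \left(11 - 0^{2}\right)\right)\right) + 298 = \left(-80 + \left(11 + \left(-11 + 0 + 0\right)\right)\right) + 298 = \left(-80 + \left(11 - 11\right)\right) + 298 = \left(-80 + 0\right) + 298 = -80 + 298 = 218$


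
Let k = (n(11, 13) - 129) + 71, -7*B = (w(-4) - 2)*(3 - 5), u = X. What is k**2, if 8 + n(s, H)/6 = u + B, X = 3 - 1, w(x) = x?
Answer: 532900/49 ≈ 10876.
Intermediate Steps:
X = 2
u = 2
B = -12/7 (B = -(-4 - 2)*(3 - 5)/7 = -(-6)*(-2)/7 = -1/7*12 = -12/7 ≈ -1.7143)
n(s, H) = -324/7 (n(s, H) = -48 + 6*(2 - 12/7) = -48 + 6*(2/7) = -48 + 12/7 = -324/7)
k = -730/7 (k = (-324/7 - 129) + 71 = -1227/7 + 71 = -730/7 ≈ -104.29)
k**2 = (-730/7)**2 = 532900/49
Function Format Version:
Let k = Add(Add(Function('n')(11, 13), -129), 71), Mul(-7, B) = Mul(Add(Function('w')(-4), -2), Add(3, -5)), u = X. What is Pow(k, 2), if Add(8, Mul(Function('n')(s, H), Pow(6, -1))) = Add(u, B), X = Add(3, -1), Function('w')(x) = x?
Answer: Rational(532900, 49) ≈ 10876.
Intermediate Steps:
X = 2
u = 2
B = Rational(-12, 7) (B = Mul(Rational(-1, 7), Mul(Add(-4, -2), Add(3, -5))) = Mul(Rational(-1, 7), Mul(-6, -2)) = Mul(Rational(-1, 7), 12) = Rational(-12, 7) ≈ -1.7143)
Function('n')(s, H) = Rational(-324, 7) (Function('n')(s, H) = Add(-48, Mul(6, Add(2, Rational(-12, 7)))) = Add(-48, Mul(6, Rational(2, 7))) = Add(-48, Rational(12, 7)) = Rational(-324, 7))
k = Rational(-730, 7) (k = Add(Add(Rational(-324, 7), -129), 71) = Add(Rational(-1227, 7), 71) = Rational(-730, 7) ≈ -104.29)
Pow(k, 2) = Pow(Rational(-730, 7), 2) = Rational(532900, 49)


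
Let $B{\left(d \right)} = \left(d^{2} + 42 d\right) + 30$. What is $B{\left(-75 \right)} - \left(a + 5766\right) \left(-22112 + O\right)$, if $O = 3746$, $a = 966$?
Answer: $123642417$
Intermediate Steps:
$B{\left(d \right)} = 30 + d^{2} + 42 d$
$B{\left(-75 \right)} - \left(a + 5766\right) \left(-22112 + O\right) = \left(30 + \left(-75\right)^{2} + 42 \left(-75\right)\right) - \left(966 + 5766\right) \left(-22112 + 3746\right) = \left(30 + 5625 - 3150\right) - 6732 \left(-18366\right) = 2505 - -123639912 = 2505 + 123639912 = 123642417$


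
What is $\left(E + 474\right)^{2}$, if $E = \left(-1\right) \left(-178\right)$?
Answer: $425104$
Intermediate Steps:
$E = 178$
$\left(E + 474\right)^{2} = \left(178 + 474\right)^{2} = 652^{2} = 425104$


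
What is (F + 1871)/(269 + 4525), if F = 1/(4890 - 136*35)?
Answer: 81077/207740 ≈ 0.39028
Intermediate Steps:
F = 1/130 (F = 1/(4890 - 4760) = 1/130 ≈ 0.0076923)
(F + 1871)/(269 + 4525) = (1/130 + 1871)/(269 + 4525) = (243231/130)/4794 = (243231/130)*(1/4794) = 81077/207740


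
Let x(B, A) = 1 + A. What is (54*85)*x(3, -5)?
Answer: -18360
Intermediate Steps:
(54*85)*x(3, -5) = (54*85)*(1 - 5) = 4590*(-4) = -18360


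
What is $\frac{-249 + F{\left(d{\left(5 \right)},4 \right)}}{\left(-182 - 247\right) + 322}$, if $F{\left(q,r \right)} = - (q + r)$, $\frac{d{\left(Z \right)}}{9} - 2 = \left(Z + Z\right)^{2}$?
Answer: $\frac{1171}{107} \approx 10.944$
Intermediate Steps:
$d{\left(Z \right)} = 18 + 36 Z^{2}$ ($d{\left(Z \right)} = 18 + 9 \left(Z + Z\right)^{2} = 18 + 9 \left(2 Z\right)^{2} = 18 + 9 \cdot 4 Z^{2} = 18 + 36 Z^{2}$)
$F{\left(q,r \right)} = - q - r$
$\frac{-249 + F{\left(d{\left(5 \right)},4 \right)}}{\left(-182 - 247\right) + 322} = \frac{-249 - \left(22 + 900\right)}{\left(-182 - 247\right) + 322} = \frac{-249 - 922}{-429 + 322} = \frac{-249 - 922}{-107} = \left(-249 - 922\right) \left(- \frac{1}{107}\right) = \left(-1171\right) \left(- \frac{1}{107}\right) = \frac{1171}{107}$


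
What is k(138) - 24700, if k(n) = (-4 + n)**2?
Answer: -6744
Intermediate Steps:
k(138) - 24700 = (-4 + 138)**2 - 24700 = 134**2 - 24700 = 17956 - 24700 = -6744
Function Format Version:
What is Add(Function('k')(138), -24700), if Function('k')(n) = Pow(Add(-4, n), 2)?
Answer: -6744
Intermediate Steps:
Add(Function('k')(138), -24700) = Add(Pow(Add(-4, 138), 2), -24700) = Add(Pow(134, 2), -24700) = Add(17956, -24700) = -6744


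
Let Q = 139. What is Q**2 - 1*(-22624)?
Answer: 41945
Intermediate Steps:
Q**2 - 1*(-22624) = 139**2 - 1*(-22624) = 19321 + 22624 = 41945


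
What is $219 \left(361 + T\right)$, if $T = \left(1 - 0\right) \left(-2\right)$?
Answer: $78621$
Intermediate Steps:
$T = -2$ ($T = \left(1 + \left(-3 + 3\right)\right) \left(-2\right) = \left(1 + 0\right) \left(-2\right) = 1 \left(-2\right) = -2$)
$219 \left(361 + T\right) = 219 \left(361 - 2\right) = 219 \cdot 359 = 78621$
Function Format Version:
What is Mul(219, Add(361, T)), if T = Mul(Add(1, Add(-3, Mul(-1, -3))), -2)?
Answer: 78621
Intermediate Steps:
T = -2 (T = Mul(Add(1, Add(-3, 3)), -2) = Mul(Add(1, 0), -2) = Mul(1, -2) = -2)
Mul(219, Add(361, T)) = Mul(219, Add(361, -2)) = Mul(219, 359) = 78621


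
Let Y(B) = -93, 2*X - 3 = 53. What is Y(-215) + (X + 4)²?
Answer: 931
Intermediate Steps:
X = 28 (X = 3/2 + (½)*53 = 3/2 + 53/2 = 28)
Y(-215) + (X + 4)² = -93 + (28 + 4)² = -93 + 32² = -93 + 1024 = 931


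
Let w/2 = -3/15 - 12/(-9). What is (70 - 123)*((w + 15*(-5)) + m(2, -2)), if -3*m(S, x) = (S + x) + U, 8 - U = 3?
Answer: 19716/5 ≈ 3943.2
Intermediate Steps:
U = 5 (U = 8 - 1*3 = 8 - 3 = 5)
w = 34/15 (w = 2*(-3/15 - 12/(-9)) = 2*(-3*1/15 - 12*(-1/9)) = 2*(-1/5 + 4/3) = 2*(17/15) = 34/15 ≈ 2.2667)
m(S, x) = -5/3 - S/3 - x/3 (m(S, x) = -((S + x) + 5)/3 = -(5 + S + x)/3 = -5/3 - S/3 - x/3)
(70 - 123)*((w + 15*(-5)) + m(2, -2)) = (70 - 123)*((34/15 + 15*(-5)) + (-5/3 - 1/3*2 - 1/3*(-2))) = -53*((34/15 - 75) + (-5/3 - 2/3 + 2/3)) = -53*(-1091/15 - 5/3) = -53*(-372/5) = 19716/5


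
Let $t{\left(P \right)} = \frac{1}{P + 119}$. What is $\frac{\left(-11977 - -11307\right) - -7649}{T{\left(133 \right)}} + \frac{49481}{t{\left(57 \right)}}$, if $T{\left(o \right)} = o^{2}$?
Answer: $\frac{22006774709}{2527} \approx 8.7087 \cdot 10^{6}$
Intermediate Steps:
$t{\left(P \right)} = \frac{1}{119 + P}$
$\frac{\left(-11977 - -11307\right) - -7649}{T{\left(133 \right)}} + \frac{49481}{t{\left(57 \right)}} = \frac{\left(-11977 - -11307\right) - -7649}{133^{2}} + \frac{49481}{\frac{1}{119 + 57}} = \frac{\left(-11977 + 11307\right) + 7649}{17689} + \frac{49481}{\frac{1}{176}} = \left(-670 + 7649\right) \frac{1}{17689} + 49481 \frac{1}{\frac{1}{176}} = 6979 \cdot \frac{1}{17689} + 49481 \cdot 176 = \frac{997}{2527} + 8708656 = \frac{22006774709}{2527}$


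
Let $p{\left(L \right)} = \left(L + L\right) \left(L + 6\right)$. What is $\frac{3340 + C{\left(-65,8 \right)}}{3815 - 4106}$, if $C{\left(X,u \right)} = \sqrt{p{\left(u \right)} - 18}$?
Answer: $- \frac{3340}{291} - \frac{\sqrt{206}}{291} \approx -11.527$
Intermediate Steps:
$p{\left(L \right)} = 2 L \left(6 + L\right)$
$C{\left(X,u \right)} = \sqrt{-18 + 2 u \left(6 + u\right)}$ ($C{\left(X,u \right)} = \sqrt{2 u \left(6 + u\right) - 18} = \sqrt{-18 + 2 u \left(6 + u\right)}$)
$\frac{3340 + C{\left(-65,8 \right)}}{3815 - 4106} = \frac{3340 + \sqrt{2} \sqrt{-9 + 8 \left(6 + 8\right)}}{3815 - 4106} = \frac{3340 + \sqrt{2} \sqrt{-9 + 8 \cdot 14}}{-291} = \left(3340 + \sqrt{2} \sqrt{-9 + 112}\right) \left(- \frac{1}{291}\right) = \left(3340 + \sqrt{2} \sqrt{103}\right) \left(- \frac{1}{291}\right) = \left(3340 + \sqrt{206}\right) \left(- \frac{1}{291}\right) = - \frac{3340}{291} - \frac{\sqrt{206}}{291}$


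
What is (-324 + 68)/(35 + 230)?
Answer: -256/265 ≈ -0.96604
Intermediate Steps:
(-324 + 68)/(35 + 230) = -256/265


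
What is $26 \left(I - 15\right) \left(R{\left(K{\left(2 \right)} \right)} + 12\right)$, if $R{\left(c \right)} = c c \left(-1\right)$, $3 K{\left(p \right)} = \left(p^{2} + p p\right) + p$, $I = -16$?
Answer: $- \frac{6448}{9} \approx -716.44$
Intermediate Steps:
$K{\left(p \right)} = \frac{p}{3} + \frac{2 p^{2}}{3}$ ($K{\left(p \right)} = \frac{\left(p^{2} + p p\right) + p}{3} = \frac{\left(p^{2} + p^{2}\right) + p}{3} = \frac{2 p^{2} + p}{3} = \frac{p + 2 p^{2}}{3} = \frac{p}{3} + \frac{2 p^{2}}{3}$)
$R{\left(c \right)} = - c^{2}$ ($R{\left(c \right)} = c^{2} \left(-1\right) = - c^{2}$)
$26 \left(I - 15\right) \left(R{\left(K{\left(2 \right)} \right)} + 12\right) = 26 \left(-16 - 15\right) \left(- \left(\frac{1}{3} \cdot 2 \left(1 + 2 \cdot 2\right)\right)^{2} + 12\right) = 26 \left(- 31 \left(- \left(\frac{1}{3} \cdot 2 \left(1 + 4\right)\right)^{2} + 12\right)\right) = 26 \left(- 31 \left(- \left(\frac{1}{3} \cdot 2 \cdot 5\right)^{2} + 12\right)\right) = 26 \left(- 31 \left(- \left(\frac{10}{3}\right)^{2} + 12\right)\right) = 26 \left(- 31 \left(\left(-1\right) \frac{100}{9} + 12\right)\right) = 26 \left(- 31 \left(- \frac{100}{9} + 12\right)\right) = 26 \left(\left(-31\right) \frac{8}{9}\right) = 26 \left(- \frac{248}{9}\right) = - \frac{6448}{9}$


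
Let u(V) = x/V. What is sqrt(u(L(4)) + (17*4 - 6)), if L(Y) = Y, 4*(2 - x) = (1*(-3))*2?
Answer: sqrt(1006)/4 ≈ 7.9294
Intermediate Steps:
x = 7/2 (x = 2 - 1*(-3)*2/4 = 2 - (-3)*2/4 = 2 - 1/4*(-6) = 2 + 3/2 = 7/2 ≈ 3.5000)
u(V) = 7/(2*V)
sqrt(u(L(4)) + (17*4 - 6)) = sqrt((7/2)/4 + (17*4 - 6)) = sqrt((7/2)*(1/4) + (68 - 6)) = sqrt(7/8 + 62) = sqrt(503/8) = sqrt(1006)/4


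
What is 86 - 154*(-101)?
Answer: 15640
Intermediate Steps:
86 - 154*(-101) = 86 + 15554 = 15640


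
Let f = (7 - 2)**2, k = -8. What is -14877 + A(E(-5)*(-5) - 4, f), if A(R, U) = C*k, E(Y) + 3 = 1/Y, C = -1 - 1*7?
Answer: -14813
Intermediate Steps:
C = -8 (C = -1 - 7 = -8)
E(Y) = -3 + 1/Y
f = 25 (f = 5**2 = 25)
A(R, U) = 64 (A(R, U) = -8*(-8) = 64)
-14877 + A(E(-5)*(-5) - 4, f) = -14877 + 64 = -14813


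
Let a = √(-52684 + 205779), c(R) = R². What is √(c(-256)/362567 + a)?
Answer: √(23761190912 + 131454829489*√153095)/362567 ≈ 19.785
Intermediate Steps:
a = √153095 ≈ 391.27
√(c(-256)/362567 + a) = √((-256)²/362567 + √153095) = √(65536*(1/362567) + √153095) = √(65536/362567 + √153095)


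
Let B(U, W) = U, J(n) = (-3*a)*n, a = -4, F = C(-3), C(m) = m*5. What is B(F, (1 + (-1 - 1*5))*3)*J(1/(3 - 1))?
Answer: -90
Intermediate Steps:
C(m) = 5*m
F = -15 (F = 5*(-3) = -15)
J(n) = 12*n (J(n) = (-3*(-4))*n = 12*n)
B(F, (1 + (-1 - 1*5))*3)*J(1/(3 - 1)) = -180/(3 - 1) = -180/2 = -15*6 = -90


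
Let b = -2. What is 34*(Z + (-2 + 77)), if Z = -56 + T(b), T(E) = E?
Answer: 578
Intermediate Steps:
Z = -58 (Z = -56 - 2 = -58)
34*(Z + (-2 + 77)) = 34*(-58 + (-2 + 77)) = 34*(-58 + 75) = 34*17 = 578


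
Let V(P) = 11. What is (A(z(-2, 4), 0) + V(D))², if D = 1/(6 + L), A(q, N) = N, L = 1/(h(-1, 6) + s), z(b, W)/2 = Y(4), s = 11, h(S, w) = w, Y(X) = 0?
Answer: 121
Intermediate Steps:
z(b, W) = 0 (z(b, W) = 2*0 = 0)
L = 1/17 (L = 1/(6 + 11) = 1/17 ≈ 0.058824)
D = 17/103 (D = 1/(6 + 1/17) = 1/(103/17) = 17/103 ≈ 0.16505)
(A(z(-2, 4), 0) + V(D))² = (0 + 11)² = 11² = 121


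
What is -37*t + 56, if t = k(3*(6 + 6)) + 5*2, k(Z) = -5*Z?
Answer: 6346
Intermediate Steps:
t = -170 (t = -15*(6 + 6) + 5*2 = -15*12 + 10 = -5*36 + 10 = -180 + 10 = -170)
-37*t + 56 = -37*(-170) + 56 = 6290 + 56 = 6346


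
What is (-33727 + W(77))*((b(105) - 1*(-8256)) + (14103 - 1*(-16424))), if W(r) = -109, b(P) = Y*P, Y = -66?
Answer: -1077778108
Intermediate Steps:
b(P) = -66*P
(-33727 + W(77))*((b(105) - 1*(-8256)) + (14103 - 1*(-16424))) = (-33727 - 109)*((-66*105 - 1*(-8256)) + (14103 - 1*(-16424))) = -33836*((-6930 + 8256) + (14103 + 16424)) = -33836*(1326 + 30527) = -33836*31853 = -1077778108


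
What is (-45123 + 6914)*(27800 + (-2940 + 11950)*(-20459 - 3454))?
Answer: 8231301060970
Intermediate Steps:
(-45123 + 6914)*(27800 + (-2940 + 11950)*(-20459 - 3454)) = -38209*(27800 + 9010*(-23913)) = -38209*(27800 - 215456130) = -38209*(-215428330) = 8231301060970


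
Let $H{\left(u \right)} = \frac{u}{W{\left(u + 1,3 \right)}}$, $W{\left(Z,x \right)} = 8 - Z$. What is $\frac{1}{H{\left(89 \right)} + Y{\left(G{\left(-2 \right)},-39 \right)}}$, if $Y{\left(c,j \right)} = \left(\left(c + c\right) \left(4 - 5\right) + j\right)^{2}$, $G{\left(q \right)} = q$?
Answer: $\frac{82}{100361} \approx 0.00081705$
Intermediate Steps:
$Y{\left(c,j \right)} = \left(j - 2 c\right)^{2}$ ($Y{\left(c,j \right)} = \left(2 c \left(-1\right) + j\right)^{2} = \left(- 2 c + j\right)^{2} = \left(j - 2 c\right)^{2}$)
$H{\left(u \right)} = \frac{u}{7 - u}$ ($H{\left(u \right)} = \frac{u}{8 - \left(u + 1\right)} = \frac{u}{8 - \left(1 + u\right)} = \frac{u}{7 - u}$)
$\frac{1}{H{\left(89 \right)} + Y{\left(G{\left(-2 \right)},-39 \right)}} = \frac{1}{\left(-1\right) 89 \frac{1}{-7 + 89} + \left(\left(-1\right) \left(-39\right) + 2 \left(-2\right)\right)^{2}} = \frac{1}{\left(-1\right) 89 \cdot \frac{1}{82} + \left(39 - 4\right)^{2}} = \frac{1}{\left(-1\right) 89 \cdot \frac{1}{82} + 35^{2}} = \frac{1}{- \frac{89}{82} + 1225} = \frac{1}{\frac{100361}{82}} = \frac{82}{100361}$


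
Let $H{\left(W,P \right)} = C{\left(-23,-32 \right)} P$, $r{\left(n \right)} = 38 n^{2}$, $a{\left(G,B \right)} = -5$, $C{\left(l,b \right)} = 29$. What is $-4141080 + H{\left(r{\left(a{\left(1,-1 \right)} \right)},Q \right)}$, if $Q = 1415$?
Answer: $-4100045$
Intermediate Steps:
$H{\left(W,P \right)} = 29 P$
$-4141080 + H{\left(r{\left(a{\left(1,-1 \right)} \right)},Q \right)} = -4141080 + 29 \cdot 1415 = -4141080 + 41035 = -4100045$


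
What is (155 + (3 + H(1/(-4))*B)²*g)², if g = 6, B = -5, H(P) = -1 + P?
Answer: 28590409/64 ≈ 4.4673e+5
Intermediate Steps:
(155 + (3 + H(1/(-4))*B)²*g)² = (155 + (3 + (-1 + 1/(-4))*(-5))²*6)² = (155 + (3 + (-1 - ¼)*(-5))²*6)² = (155 + (3 - 5/4*(-5))²*6)² = (155 + (3 + 25/4)²*6)² = (155 + (37/4)²*6)² = (155 + (1369/16)*6)² = (155 + 4107/8)² = (5347/8)² = 28590409/64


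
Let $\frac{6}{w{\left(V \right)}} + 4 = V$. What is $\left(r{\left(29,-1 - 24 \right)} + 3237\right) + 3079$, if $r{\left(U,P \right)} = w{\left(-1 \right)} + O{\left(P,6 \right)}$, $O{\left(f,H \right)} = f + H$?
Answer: $\frac{31479}{5} \approx 6295.8$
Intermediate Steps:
$O{\left(f,H \right)} = H + f$
$w{\left(V \right)} = \frac{6}{-4 + V}$
$r{\left(U,P \right)} = \frac{24}{5} + P$ ($r{\left(U,P \right)} = \frac{6}{-4 - 1} + \left(6 + P\right) = \frac{6}{-5} + \left(6 + P\right) = 6 \left(- \frac{1}{5}\right) + \left(6 + P\right) = - \frac{6}{5} + \left(6 + P\right) = \frac{24}{5} + P$)
$\left(r{\left(29,-1 - 24 \right)} + 3237\right) + 3079 = \left(\left(\frac{24}{5} - 25\right) + 3237\right) + 3079 = \left(- \frac{101}{5} + 3237\right) + 3079 = \frac{16084}{5} + 3079 = \frac{31479}{5}$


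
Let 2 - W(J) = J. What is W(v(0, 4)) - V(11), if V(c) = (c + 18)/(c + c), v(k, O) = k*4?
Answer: 15/22 ≈ 0.68182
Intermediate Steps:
v(k, O) = 4*k
W(J) = 2 - J
V(c) = (18 + c)/(2*c) (V(c) = (18 + c)/((2*c)) = (18 + c)*(1/(2*c)) = (18 + c)/(2*c))
W(v(0, 4)) - V(11) = (2 - 4*0) - (18 + 11)/(2*11) = (2 - 1*0) - 29/(2*11) = (2 + 0) - 1*29/22 = 2 - 29/22 = 15/22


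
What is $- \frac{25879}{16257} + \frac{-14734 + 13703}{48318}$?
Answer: $- \frac{422394163}{261835242} \approx -1.6132$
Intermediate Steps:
$- \frac{25879}{16257} + \frac{-14734 + 13703}{48318} = \left(-25879\right) \frac{1}{16257} - \frac{1031}{48318} = - \frac{25879}{16257} - \frac{1031}{48318} = - \frac{422394163}{261835242}$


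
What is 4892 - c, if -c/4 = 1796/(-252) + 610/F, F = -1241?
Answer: 380088680/78183 ≈ 4861.5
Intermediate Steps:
c = 2382556/78183 (c = -4*(1796/(-252) + 610/(-1241)) = -4*(1796*(-1/252) + 610*(-1/1241)) = -4*(-449/63 - 610/1241) = -4*(-595639/78183) = 2382556/78183 ≈ 30.474)
4892 - c = 4892 - 1*2382556/78183 = 4892 - 2382556/78183 = 380088680/78183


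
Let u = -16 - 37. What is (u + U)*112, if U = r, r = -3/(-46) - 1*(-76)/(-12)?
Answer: -458024/69 ≈ -6638.0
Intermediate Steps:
u = -53
r = -865/138 (r = -3*(-1/46) + 76*(-1/12) = 3/46 - 19/3 = -865/138 ≈ -6.2681)
U = -865/138 ≈ -6.2681
(u + U)*112 = (-53 - 865/138)*112 = -8179/138*112 = -458024/69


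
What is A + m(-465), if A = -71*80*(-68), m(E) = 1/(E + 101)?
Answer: 140591359/364 ≈ 3.8624e+5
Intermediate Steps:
m(E) = 1/(101 + E)
A = 386240 (A = -5680*(-68) = 386240)
A + m(-465) = 386240 + 1/(101 - 465) = 386240 + 1/(-364) = 386240 - 1/364 = 140591359/364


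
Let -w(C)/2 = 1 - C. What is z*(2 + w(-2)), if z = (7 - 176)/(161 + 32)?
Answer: 676/193 ≈ 3.5026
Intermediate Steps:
w(C) = -2 + 2*C (w(C) = -2*(1 - C) = -2 + 2*C)
z = -169/193 ≈ -0.87565
z*(2 + w(-2)) = -169*(2 + (-2 + 2*(-2)))/193 = -169*(2 + (-2 - 4))/193 = -169*(2 - 6)/193 = -169/193*(-4) = 676/193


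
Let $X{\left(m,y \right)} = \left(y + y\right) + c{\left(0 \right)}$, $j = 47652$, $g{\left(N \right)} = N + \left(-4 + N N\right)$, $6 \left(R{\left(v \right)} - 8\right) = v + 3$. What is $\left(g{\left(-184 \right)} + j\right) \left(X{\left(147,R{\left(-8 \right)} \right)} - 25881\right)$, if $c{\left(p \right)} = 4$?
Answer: $- \frac{6309456160}{3} \approx -2.1032 \cdot 10^{9}$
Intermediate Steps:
$R{\left(v \right)} = \frac{17}{2} + \frac{v}{6}$ ($R{\left(v \right)} = 8 + \frac{v + 3}{6} = 8 + \frac{3 + v}{6} = 8 + \left(\frac{1}{2} + \frac{v}{6}\right) = \frac{17}{2} + \frac{v}{6}$)
$g{\left(N \right)} = -4 + N + N^{2}$ ($g{\left(N \right)} = N + \left(-4 + N^{2}\right) = -4 + N + N^{2}$)
$X{\left(m,y \right)} = 4 + 2 y$ ($X{\left(m,y \right)} = \left(y + y\right) + 4 = 2 y + 4 = 4 + 2 y$)
$\left(g{\left(-184 \right)} + j\right) \left(X{\left(147,R{\left(-8 \right)} \right)} - 25881\right) = \left(\left(-4 - 184 + \left(-184\right)^{2}\right) + 47652\right) \left(\left(4 + 2 \left(\frac{17}{2} + \frac{1}{6} \left(-8\right)\right)\right) - 25881\right) = \left(\left(-4 - 184 + 33856\right) + 47652\right) \left(\left(4 + 2 \left(\frac{17}{2} - \frac{4}{3}\right)\right) - 25881\right) = \left(33668 + 47652\right) \left(\left(4 + 2 \cdot \frac{43}{6}\right) - 25881\right) = 81320 \left(\left(4 + \frac{43}{3}\right) - 25881\right) = 81320 \left(\frac{55}{3} - 25881\right) = 81320 \left(- \frac{77588}{3}\right) = - \frac{6309456160}{3}$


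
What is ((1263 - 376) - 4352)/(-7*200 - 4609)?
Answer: 1155/2003 ≈ 0.57664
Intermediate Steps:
((1263 - 376) - 4352)/(-7*200 - 4609) = (887 - 4352)/(-1400 - 4609) = -3465/(-6009) = -3465*(-1/6009) = 1155/2003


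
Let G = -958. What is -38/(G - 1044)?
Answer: 19/1001 ≈ 0.018981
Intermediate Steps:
-38/(G - 1044) = -38/(-958 - 1044) = -38/(-2002) = -38*(-1/2002) = 19/1001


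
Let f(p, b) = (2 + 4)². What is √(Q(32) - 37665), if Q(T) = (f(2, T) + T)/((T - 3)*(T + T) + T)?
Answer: I*√2097787834/236 ≈ 194.07*I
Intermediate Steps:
f(p, b) = 36 (f(p, b) = 6² = 36)
Q(T) = (36 + T)/(T + 2*T*(-3 + T)) (Q(T) = (36 + T)/((T - 3)*(T + T) + T) = (36 + T)/((-3 + T)*(2*T) + T) = (36 + T)/(2*T*(-3 + T) + T) = (36 + T)/(T + 2*T*(-3 + T)))
√(Q(32) - 37665) = √((36 + 32)/(32*(-5 + 2*32)) - 37665) = √((1/32)*68/(-5 + 64) - 37665) = √((1/32)*68/59 - 37665) = √((1/32)*(1/59)*68 - 37665) = √(17/472 - 37665) = √(-17777863/472) = I*√2097787834/236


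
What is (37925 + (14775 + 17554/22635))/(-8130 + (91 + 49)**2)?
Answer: 596441027/129811725 ≈ 4.5947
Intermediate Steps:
(37925 + (14775 + 17554/22635))/(-8130 + (91 + 49)**2) = (37925 + (14775 + 17554*(1/22635)))/(-8130 + 140**2) = (37925 + (14775 + 17554/22635))/(-8130 + 19600) = (37925 + 334449679/22635)/11470 = (1192882054/22635)*(1/11470) = 596441027/129811725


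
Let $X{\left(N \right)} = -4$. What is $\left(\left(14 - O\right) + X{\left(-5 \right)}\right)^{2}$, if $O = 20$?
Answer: $100$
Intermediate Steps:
$\left(\left(14 - O\right) + X{\left(-5 \right)}\right)^{2} = \left(\left(14 - 20\right) - 4\right)^{2} = \left(-6 - 4\right)^{2} = \left(-10\right)^{2} = 100$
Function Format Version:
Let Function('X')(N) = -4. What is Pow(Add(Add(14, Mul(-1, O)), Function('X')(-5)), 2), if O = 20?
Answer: 100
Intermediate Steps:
Pow(Add(Add(14, Mul(-1, O)), Function('X')(-5)), 2) = Pow(Add(Add(14, Mul(-1, 20)), -4), 2) = Pow(Add(Add(14, -20), -4), 2) = Pow(Add(-6, -4), 2) = Pow(-10, 2) = 100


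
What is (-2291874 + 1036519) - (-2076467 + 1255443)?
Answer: -434331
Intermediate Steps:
(-2291874 + 1036519) - (-2076467 + 1255443) = -1255355 - 1*(-821024) = -1255355 + 821024 = -434331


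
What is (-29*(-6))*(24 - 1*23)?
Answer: 174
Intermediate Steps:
(-29*(-6))*(24 - 1*23) = 174*(24 - 23) = 174*1 = 174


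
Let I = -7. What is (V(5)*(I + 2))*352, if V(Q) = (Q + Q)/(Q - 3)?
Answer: -8800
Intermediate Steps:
V(Q) = 2*Q/(-3 + Q) (V(Q) = (2*Q)/(-3 + Q) = 2*Q/(-3 + Q))
(V(5)*(I + 2))*352 = ((2*5/(-3 + 5))*(-7 + 2))*352 = ((2*5/2)*(-5))*352 = ((2*5*(1/2))*(-5))*352 = (5*(-5))*352 = -25*352 = -8800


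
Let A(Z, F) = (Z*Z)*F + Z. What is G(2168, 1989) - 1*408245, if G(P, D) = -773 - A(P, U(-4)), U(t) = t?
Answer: 18389710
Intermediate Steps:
A(Z, F) = Z + F*Z**2 (A(Z, F) = Z**2*F + Z = F*Z**2 + Z = Z + F*Z**2)
G(P, D) = -773 - P*(1 - 4*P)
G(2168, 1989) - 1*408245 = (-773 + 2168*(-1 + 4*2168)) - 1*408245 = (-773 + 2168*(-1 + 8672)) - 408245 = (-773 + 2168*8671) - 408245 = (-773 + 18798728) - 408245 = 18797955 - 408245 = 18389710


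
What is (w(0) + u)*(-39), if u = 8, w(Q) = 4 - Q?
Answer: -468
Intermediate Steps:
(w(0) + u)*(-39) = ((4 - 1*0) + 8)*(-39) = ((4 + 0) + 8)*(-39) = (4 + 8)*(-39) = 12*(-39) = -468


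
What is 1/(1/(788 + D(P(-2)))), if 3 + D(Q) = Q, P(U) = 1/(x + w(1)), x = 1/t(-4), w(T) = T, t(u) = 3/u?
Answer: 782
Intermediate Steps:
x = -4/3 (x = 1/(3/(-4)) = 1/(3*(-¼)) = 1/(-¾) = -4/3 ≈ -1.3333)
P(U) = -3 (P(U) = 1/(-4/3 + 1) = 1/(-⅓) = -3)
D(Q) = -3 + Q
1/(1/(788 + D(P(-2)))) = 1/(1/(788 + (-3 - 3))) = 1/(1/(788 - 6)) = 1/(1/782) = 782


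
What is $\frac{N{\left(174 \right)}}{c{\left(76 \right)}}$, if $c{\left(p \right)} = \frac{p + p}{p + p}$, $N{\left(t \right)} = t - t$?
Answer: $0$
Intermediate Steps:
$N{\left(t \right)} = 0$
$c{\left(p \right)} = 1$ ($c{\left(p \right)} = \frac{2 p}{2 p} = 2 p \frac{1}{2 p} = 1$)
$\frac{N{\left(174 \right)}}{c{\left(76 \right)}} = \frac{0}{1} = 0 \cdot 1 = 0$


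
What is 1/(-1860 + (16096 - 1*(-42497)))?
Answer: 1/56733 ≈ 1.7626e-5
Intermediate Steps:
1/(-1860 + (16096 - 1*(-42497))) = 1/(-1860 + (16096 + 42497)) = 1/(-1860 + 58593) = 1/56733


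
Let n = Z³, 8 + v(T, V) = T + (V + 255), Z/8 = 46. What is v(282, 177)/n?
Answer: 353/24918016 ≈ 1.4166e-5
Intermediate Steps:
Z = 368 (Z = 8*46 = 368)
v(T, V) = 247 + T + V (v(T, V) = -8 + (T + (V + 255)) = -8 + (T + (255 + V)) = -8 + (255 + T + V) = 247 + T + V)
n = 49836032 (n = 368³ = 49836032)
v(282, 177)/n = (247 + 282 + 177)/49836032 = 706*(1/49836032) = 353/24918016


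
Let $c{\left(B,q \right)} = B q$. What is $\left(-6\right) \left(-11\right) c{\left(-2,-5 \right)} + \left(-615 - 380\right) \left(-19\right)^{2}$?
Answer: $-358535$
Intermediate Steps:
$\left(-6\right) \left(-11\right) c{\left(-2,-5 \right)} + \left(-615 - 380\right) \left(-19\right)^{2} = \left(-6\right) \left(-11\right) \left(\left(-2\right) \left(-5\right)\right) + \left(-615 - 380\right) \left(-19\right)^{2} = 66 \cdot 10 - 359195 = 660 - 359195 = -358535$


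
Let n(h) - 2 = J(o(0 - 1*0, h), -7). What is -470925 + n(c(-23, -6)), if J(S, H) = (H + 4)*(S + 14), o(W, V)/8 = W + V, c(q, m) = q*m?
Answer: -474277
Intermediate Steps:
c(q, m) = m*q
o(W, V) = 8*V + 8*W (o(W, V) = 8*(W + V) = 8*(V + W) = 8*V + 8*W)
J(S, H) = (4 + H)*(14 + S)
n(h) = -40 - 24*h (n(h) = 2 + (56 + 4*(8*h + 8*(0 - 1*0)) + 14*(-7) - 7*(8*h + 8*(0 - 1*0))) = 2 + (56 + 4*(8*h + 8*(0 + 0)) - 98 - 7*(8*h + 8*(0 + 0))) = 2 + (56 + 4*(8*h + 8*0) - 98 - 7*(8*h + 8*0)) = 2 + (56 + 4*(8*h + 0) - 98 - 7*(8*h + 0)) = 2 + (56 + 4*(8*h) - 98 - 56*h) = 2 + (56 + 32*h - 98 - 56*h) = 2 + (-42 - 24*h) = -40 - 24*h)
-470925 + n(c(-23, -6)) = -470925 + (-40 - (-144)*(-23)) = -470925 + (-40 - 24*138) = -470925 + (-40 - 3312) = -470925 - 3352 = -474277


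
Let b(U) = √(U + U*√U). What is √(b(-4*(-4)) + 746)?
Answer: √(746 + 4*√5) ≈ 27.476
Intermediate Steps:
b(U) = √(U + U^(3/2))
√(b(-4*(-4)) + 746) = √(√(-4*(-4) + (-4*(-4))^(3/2)) + 746) = √(√(16 + 16^(3/2)) + 746) = √(√(16 + 64) + 746) = √(√80 + 746) = √(4*√5 + 746) = √(746 + 4*√5)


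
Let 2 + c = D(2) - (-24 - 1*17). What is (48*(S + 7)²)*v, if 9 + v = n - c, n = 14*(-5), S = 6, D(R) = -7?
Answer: -900432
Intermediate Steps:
c = 32 (c = -2 + (-7 - (-24 - 1*17)) = -2 + (-7 - (-24 - 17)) = -2 + (-7 - 1*(-41)) = -2 + (-7 + 41) = -2 + 34 = 32)
n = -70
v = -111 (v = -9 + (-70 - 1*32) = -9 + (-70 - 32) = -9 - 102 = -111)
(48*(S + 7)²)*v = (48*(6 + 7)²)*(-111) = (48*13²)*(-111) = (48*169)*(-111) = 8112*(-111) = -900432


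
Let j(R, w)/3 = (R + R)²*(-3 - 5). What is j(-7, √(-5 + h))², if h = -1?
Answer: 22127616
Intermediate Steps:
j(R, w) = -96*R² (j(R, w) = 3*((R + R)²*(-3 - 5)) = 3*((2*R)²*(-8)) = 3*((4*R²)*(-8)) = 3*(-32*R²) = -96*R²)
j(-7, √(-5 + h))² = (-96*(-7)²)² = (-96*49)² = (-4704)² = 22127616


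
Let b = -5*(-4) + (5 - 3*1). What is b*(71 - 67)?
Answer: 88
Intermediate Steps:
b = 22 (b = 20 + (5 - 3) = 20 + 2 = 22)
b*(71 - 67) = 22*(71 - 67) = 22*4 = 88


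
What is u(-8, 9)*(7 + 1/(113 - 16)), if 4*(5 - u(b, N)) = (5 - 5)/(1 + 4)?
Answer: 3400/97 ≈ 35.052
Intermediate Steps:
u(b, N) = 5 (u(b, N) = 5 - (5 - 5)/(4*(1 + 4)) = 5 - 0/5 = 5 - ¼*0 = 5 + 0 = 5)
u(-8, 9)*(7 + 1/(113 - 16)) = 5*(7 + 1/(113 - 16)) = 5*(7 + 1/97) = 5*(680/97) = 3400/97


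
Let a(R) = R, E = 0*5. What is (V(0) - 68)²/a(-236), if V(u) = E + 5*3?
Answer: -2809/236 ≈ -11.903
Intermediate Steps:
E = 0
V(u) = 15 (V(u) = 0 + 5*3 = 0 + 15 = 15)
(V(0) - 68)²/a(-236) = (15 - 68)²/(-236) = (-53)²*(-1/236) = 2809*(-1/236) = -2809/236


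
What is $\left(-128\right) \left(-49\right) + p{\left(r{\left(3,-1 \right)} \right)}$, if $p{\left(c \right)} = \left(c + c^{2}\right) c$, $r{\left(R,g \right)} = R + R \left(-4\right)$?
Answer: $5624$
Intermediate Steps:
$r{\left(R,g \right)} = - 3 R$ ($r{\left(R,g \right)} = R - 4 R = - 3 R$)
$p{\left(c \right)} = c \left(c + c^{2}\right)$
$\left(-128\right) \left(-49\right) + p{\left(r{\left(3,-1 \right)} \right)} = \left(-128\right) \left(-49\right) + \left(\left(-3\right) 3\right)^{2} \left(1 - 9\right) = 6272 + \left(-9\right)^{2} \left(1 - 9\right) = 6272 + 81 \left(-8\right) = 6272 - 648 = 5624$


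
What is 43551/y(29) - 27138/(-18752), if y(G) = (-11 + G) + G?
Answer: 408971919/440672 ≈ 928.06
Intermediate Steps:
y(G) = -11 + 2*G
43551/y(29) - 27138/(-18752) = 43551/(-11 + 2*29) - 27138/(-18752) = 43551/(-11 + 58) - 27138*(-1/18752) = 43551/47 + 13569/9376 = 408971919/440672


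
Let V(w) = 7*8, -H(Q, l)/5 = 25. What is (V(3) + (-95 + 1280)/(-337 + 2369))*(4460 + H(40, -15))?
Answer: 498425295/2032 ≈ 2.4529e+5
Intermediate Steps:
H(Q, l) = -125 (H(Q, l) = -5*25 = -125)
V(w) = 56
(V(3) + (-95 + 1280)/(-337 + 2369))*(4460 + H(40, -15)) = (56 + (-95 + 1280)/(-337 + 2369))*(4460 - 125) = (56 + 1185/2032)*4335 = (114977/2032)*4335 = 498425295/2032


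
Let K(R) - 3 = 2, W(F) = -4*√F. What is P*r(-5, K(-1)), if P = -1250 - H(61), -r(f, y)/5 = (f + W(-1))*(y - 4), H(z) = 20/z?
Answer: -1906750/61 - 1525400*I/61 ≈ -31258.0 - 25007.0*I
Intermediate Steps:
K(R) = 5 (K(R) = 3 + 2 = 5)
r(f, y) = -5*(-4 + y)*(f - 4*I) (r(f, y) = -5*(f - 4*I)*(y - 4) = -5*(f - 4*I)*(-4 + y) = -5*(-4 + y)*(f - 4*I))
P = -76270/61 (P = -1250 - 20/61 = -76270/61 ≈ -1250.3)
P*r(-5, K(-1)) = -76270*(-80*I + 20*(-5) - 5*(-5)*5 + 20*I*5)/61 = -76270*(-80*I - 100 + 125 + 100*I)/61 = -76270*(25 + 20*I)/61 = -1906750/61 - 1525400*I/61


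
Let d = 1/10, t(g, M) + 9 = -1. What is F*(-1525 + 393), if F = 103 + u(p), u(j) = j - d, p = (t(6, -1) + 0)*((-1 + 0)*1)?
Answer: -639014/5 ≈ -1.2780e+5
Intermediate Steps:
t(g, M) = -10 (t(g, M) = -9 - 1 = -10)
d = ⅒ ≈ 0.10000
p = 10 (p = (-10 + 0)*((-1 + 0)*1) = -(-10) = -10*(-1) = 10)
u(j) = -⅒ + j (u(j) = j - 1*⅒ = j - ⅒ = -⅒ + j)
F = 1129/10 (F = 103 + (-⅒ + 10) = 103 + 99/10 = 1129/10 ≈ 112.90)
F*(-1525 + 393) = 1129*(-1525 + 393)/10 = (1129/10)*(-1132) = -639014/5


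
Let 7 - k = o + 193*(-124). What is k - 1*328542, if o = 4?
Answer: -304607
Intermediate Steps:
k = 23935 (k = 7 - (4 + 193*(-124)) = 7 - (4 - 23932) = 7 - 1*(-23928) = 7 + 23928 = 23935)
k - 1*328542 = 23935 - 1*328542 = 23935 - 328542 = -304607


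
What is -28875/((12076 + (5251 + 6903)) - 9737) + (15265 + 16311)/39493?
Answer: -227576469/190790683 ≈ -1.1928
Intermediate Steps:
-28875/((12076 + (5251 + 6903)) - 9737) + (15265 + 16311)/39493 = -28875/((12076 + 12154) - 9737) + 31576*(1/39493) = -28875/(24230 - 9737) + 31576/39493 = -28875/14493 + 31576/39493 = -28875*1/14493 + 31576/39493 = -9625/4831 + 31576/39493 = -227576469/190790683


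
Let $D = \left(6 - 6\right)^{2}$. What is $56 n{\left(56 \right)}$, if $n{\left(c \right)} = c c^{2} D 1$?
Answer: $0$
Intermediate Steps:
$D = 0$ ($D = \left(6 - 6\right)^{2} = 0^{2} = 0$)
$n{\left(c \right)} = 0$ ($n{\left(c \right)} = c c^{2} \cdot 0 \cdot 1 = c^{3} \cdot 0 \cdot 1 = 0 \cdot 1 = 0$)
$56 n{\left(56 \right)} = 56 \cdot 0 = 0$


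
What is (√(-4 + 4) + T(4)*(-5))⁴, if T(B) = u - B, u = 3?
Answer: 625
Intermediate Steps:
T(B) = 3 - B
(√(-4 + 4) + T(4)*(-5))⁴ = (√(-4 + 4) + (3 - 1*4)*(-5))⁴ = (√0 + (3 - 4)*(-5))⁴ = (0 - 1*(-5))⁴ = (0 + 5)⁴ = 5⁴ = 625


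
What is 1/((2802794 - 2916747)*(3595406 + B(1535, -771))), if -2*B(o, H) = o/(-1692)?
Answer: -3384/1386449677840367 ≈ -2.4408e-12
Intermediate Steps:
B(o, H) = o/3384 (B(o, H) = -o/(2*(-1692)) = -o*(-1)/(2*1692) = -(-1)*o/3384 = o/3384)
1/((2802794 - 2916747)*(3595406 + B(1535, -771))) = 1/((2802794 - 2916747)*(3595406 + (1/3384)*1535)) = 1/(-113953*(3595406 + 1535/3384)) = 1/(-113953*12166855439/3384) = 1/(-1386449677840367/3384) = -3384/1386449677840367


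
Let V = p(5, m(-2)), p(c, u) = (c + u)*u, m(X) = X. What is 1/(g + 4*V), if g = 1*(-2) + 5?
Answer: -1/21 ≈ -0.047619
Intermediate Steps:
g = 3 (g = -2 + 5 = 3)
p(c, u) = u*(c + u)
V = -6 (V = -2*(5 - 2) = -2*3 = -6)
1/(g + 4*V) = 1/(3 + 4*(-6)) = 1/(3 - 24) = 1/(-21) = -1/21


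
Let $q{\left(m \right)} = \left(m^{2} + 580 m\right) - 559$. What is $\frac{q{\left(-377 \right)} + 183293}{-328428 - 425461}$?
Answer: $- \frac{106203}{753889} \approx -0.14087$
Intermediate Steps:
$q{\left(m \right)} = -559 + m^{2} + 580 m$
$\frac{q{\left(-377 \right)} + 183293}{-328428 - 425461} = \frac{\left(-559 + \left(-377\right)^{2} + 580 \left(-377\right)\right) + 183293}{-328428 - 425461} = \frac{\left(-559 + 142129 - 218660\right) + 183293}{-753889} = \left(-77090 + 183293\right) \left(- \frac{1}{753889}\right) = 106203 \left(- \frac{1}{753889}\right) = - \frac{106203}{753889}$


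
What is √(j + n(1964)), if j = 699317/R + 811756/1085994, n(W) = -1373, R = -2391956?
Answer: I*√158506261723137398541/339828606 ≈ 37.048*I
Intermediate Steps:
j = 12063577231/26506631268 (j = 699317/(-2391956) + 811756/1085994 = 699317*(-1/2391956) + 811756*(1/1085994) = -699317/2391956 + 405878/542997 = 12063577231/26506631268 ≈ 0.45512)
√(j + n(1964)) = √(12063577231/26506631268 - 1373) = √(-36381541153733/26506631268) = I*√158506261723137398541/339828606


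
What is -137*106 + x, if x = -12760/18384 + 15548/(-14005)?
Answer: -467426709059/32183490 ≈ -14524.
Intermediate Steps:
x = -58067279/32183490 (x = -12760*1/18384 + 15548*(-1/14005) = -1595/2298 - 15548/14005 = -58067279/32183490 ≈ -1.8043)
-137*106 + x = -137*106 - 58067279/32183490 = -14522 - 58067279/32183490 = -467426709059/32183490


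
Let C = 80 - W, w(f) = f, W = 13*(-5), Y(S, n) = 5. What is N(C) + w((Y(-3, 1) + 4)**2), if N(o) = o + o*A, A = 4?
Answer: 806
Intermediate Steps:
W = -65
C = 145 (C = 80 - 1*(-65) = 80 + 65 = 145)
N(o) = 5*o (N(o) = o + o*4 = o + 4*o = 5*o)
N(C) + w((Y(-3, 1) + 4)**2) = 5*145 + (5 + 4)**2 = 725 + 9**2 = 725 + 81 = 806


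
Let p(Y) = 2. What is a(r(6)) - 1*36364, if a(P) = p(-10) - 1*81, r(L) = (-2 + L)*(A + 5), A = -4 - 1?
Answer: -36443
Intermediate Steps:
A = -5
r(L) = 0 (r(L) = (-2 + L)*(-5 + 5) = (-2 + L)*0 = 0)
a(P) = -79 (a(P) = 2 - 1*81 = 2 - 81 = -79)
a(r(6)) - 1*36364 = -79 - 1*36364 = -79 - 36364 = -36443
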